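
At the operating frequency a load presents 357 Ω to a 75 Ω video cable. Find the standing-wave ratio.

Γ = (357 − 75)/(357 + 75) = 0.653
VSWR = (1 + 0.653)/(1 − 0.653)

VSWR ≈ 4.76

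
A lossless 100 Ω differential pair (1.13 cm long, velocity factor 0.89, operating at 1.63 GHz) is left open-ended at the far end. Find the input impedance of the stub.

λ = v/f = 0.89·c / 1.63 GHz = 0.164 m
βl = 2π·l/λ = 2π × 0.069 = 24.8°
tan(βl) = 0.463
For an open-ended stub, Z_in = −jZ_0·cot(βl) = −jZ_0/tan(βl)

Z_in ≈ −j216 Ω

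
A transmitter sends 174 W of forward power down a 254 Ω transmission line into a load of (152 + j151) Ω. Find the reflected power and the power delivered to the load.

|Γ| = |(-102 + j151)/(406 + j151)| = 0.421
|Γ|² = 0.177
P_refl = |Γ|²·P_inc = 30.8 W, P_del = (1 − |Γ|²)·P_inc = 143 W

P_reflected ≈ 30.8 W; P_delivered ≈ 143 W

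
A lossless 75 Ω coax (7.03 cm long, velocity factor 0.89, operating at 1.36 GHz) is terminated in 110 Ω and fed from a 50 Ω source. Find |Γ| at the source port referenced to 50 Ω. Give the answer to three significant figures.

λ = v/f = 0.89·c / 1.36 GHz = 0.196 m
βl = 2π·l/λ = 2π × 0.358 = 129°
tan(βl) = -1.24
Z_in = Z_0·(Z_L + jZ_0·tanβl)/(Z_0 + jZ_L·tanβl) = 64.8 + j24.9 Ω
Γ_s = (Z_in − Z_s)/(Z_in + Z_s) = (14.8 + j24.9)/(115 + j24.9), |Γ_s| = 0.246

|Γ| ≈ 0.246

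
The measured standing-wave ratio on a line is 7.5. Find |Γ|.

|Γ| = (S − 1)/(S + 1) = (7.5 − 1)/(7.5 + 1) = 6.5/8.5

|Γ| ≈ 0.765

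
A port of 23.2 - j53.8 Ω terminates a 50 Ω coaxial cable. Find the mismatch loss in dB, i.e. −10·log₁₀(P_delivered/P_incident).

Γ = (-26.8 − j53.8)/(73.2 − j53.8), |Γ| = 0.662
|Γ|² = 0.438, so P_del/P_inc = 1 − |Γ|² = 0.562
ML = −10·log₁₀(1 − |Γ|²)

mismatch loss ≈ 2.5 dB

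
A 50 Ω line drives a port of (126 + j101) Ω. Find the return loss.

Γ = (76 + j101)/(176 + j101), |Γ| = 0.623
RL = −20·log₁₀|Γ| = −20·log₁₀(0.623)

RL ≈ 4.11 dB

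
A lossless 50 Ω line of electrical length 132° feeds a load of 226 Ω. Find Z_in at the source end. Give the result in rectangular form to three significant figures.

tan(βl) = tan(132°) = -1.11
Z_in = Z_0·(Z_L + jZ_0·tanβl)/(Z_0 + jZ_L·tanβl)
     = 50·(226 − j55.5)/(50 − j251)

Z_in ≈ 19.3 + j41.2 Ω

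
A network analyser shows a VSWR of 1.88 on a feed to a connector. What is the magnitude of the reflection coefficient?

|Γ| = (S − 1)/(S + 1) = (1.88 − 1)/(1.88 + 1) = 0.88/2.88

|Γ| ≈ 0.306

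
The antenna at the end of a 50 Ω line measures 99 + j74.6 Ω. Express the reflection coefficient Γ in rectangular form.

Γ = (Z_L − Z_0)/(Z_L + Z_0) = (49 + j74.6)/(149 + j74.6)

Γ ≈ 0.463 + j0.269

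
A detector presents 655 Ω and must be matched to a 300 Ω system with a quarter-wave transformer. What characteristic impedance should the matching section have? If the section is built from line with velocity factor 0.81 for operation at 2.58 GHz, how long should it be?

Z_qwt ≈ 443 Ω; length ≈ 2.35 cm

Z_qwt = √(Z_0·R_L) = √(300 × 655) = √196500
λ = 0.81·c/f = 0.0942 m, so l = λ/4 = 0.0235 m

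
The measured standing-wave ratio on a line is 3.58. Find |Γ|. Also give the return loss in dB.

|Γ| ≈ 0.563; return loss ≈ 4.98 dB

|Γ| = (S − 1)/(S + 1) = (3.58 − 1)/(3.58 + 1) = 2.58/4.58
RL = −20·log₁₀|Γ| = −20·log₁₀(0.563)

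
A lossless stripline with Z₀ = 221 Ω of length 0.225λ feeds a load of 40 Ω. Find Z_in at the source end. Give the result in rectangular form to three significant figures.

Z_in ≈ 709 + j585 Ω

βl = 2π × 0.225 = 81°
tan(βl) = tan(81°) = 6.31
Z_in = Z_0·(Z_L + jZ_0·tanβl)/(Z_0 + jZ_L·tanβl)
     = 221·(40 + j1400)/(221 + j253)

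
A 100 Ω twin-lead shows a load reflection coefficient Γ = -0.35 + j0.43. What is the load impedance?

Z_L ≈ 34.5 + j42.8 Ω

Z_L = Z_0·(1 + Γ)/(1 − Γ) = 100·(0.65 + j0.43)/(1.35 − j0.43)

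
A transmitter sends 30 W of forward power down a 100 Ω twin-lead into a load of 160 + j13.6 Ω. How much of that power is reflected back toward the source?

P_reflected ≈ 1.68 W

|Γ| = |(60 + j13.6)/(260 + j13.6)| = 0.236
|Γ|² = 0.0558
P_refl = |Γ|²·P_inc = 1.68 W, P_del = (1 − |Γ|²)·P_inc = 28.3 W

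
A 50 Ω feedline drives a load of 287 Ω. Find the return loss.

RL ≈ 3.06 dB

Γ = (287 − 50)/(287 + 50) = 0.703
RL = −20·log₁₀|Γ| = −20·log₁₀(0.703)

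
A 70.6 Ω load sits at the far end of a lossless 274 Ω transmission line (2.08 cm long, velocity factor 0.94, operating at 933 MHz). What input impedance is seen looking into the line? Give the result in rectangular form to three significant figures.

λ = v/f = 0.94·c / 933 MHz = 0.302 m
βl = 2π·l/λ = 2π × 0.0688 = 24.8°
tan(βl) = tan(24.8°) = 0.462
Z_in = Z_0·(Z_L + jZ_0·tanβl)/(Z_0 + jZ_L·tanβl)
     = 274·(70.6 + j126)/(274 + j32.6)

Z_in ≈ 84.4 + j116 Ω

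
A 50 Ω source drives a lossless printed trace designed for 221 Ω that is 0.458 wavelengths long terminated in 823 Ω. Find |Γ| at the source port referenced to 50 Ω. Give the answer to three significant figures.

βl = 2π × 0.458 = 165°
tan(βl) = -0.27
Z_in = Z_0·(Z_L + jZ_0·tanβl)/(Z_0 + jZ_L·tanβl) = 439 + j382 Ω
Γ_s = (Z_in − Z_s)/(Z_in + Z_s) = (389 + j382)/(489 + j382), |Γ_s| = 0.879

|Γ| ≈ 0.879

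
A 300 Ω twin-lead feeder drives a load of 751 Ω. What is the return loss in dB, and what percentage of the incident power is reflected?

Γ = (751 − 300)/(751 + 300) = 0.429
RL = −20·log₁₀(0.429) = 7.35 dB
P_refl/P_inc = |Γ|² = 0.184

RL ≈ 7.35 dB; 18.4% of incident power reflected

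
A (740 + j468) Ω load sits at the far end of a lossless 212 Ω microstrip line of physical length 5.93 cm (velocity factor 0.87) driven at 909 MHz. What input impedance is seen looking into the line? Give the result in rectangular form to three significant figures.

λ = v/f = 0.87·c / 909 MHz = 0.287 m
βl = 2π·l/λ = 2π × 0.207 = 74.3°
tan(βl) = tan(74.3°) = 3.57
Z_in = Z_0·(Z_L + jZ_0·tanβl)/(Z_0 + jZ_L·tanβl)
     = 212·(740 + j1220)/(-1460 + j2640)

Z_in ≈ 50.2 − j87.1 Ω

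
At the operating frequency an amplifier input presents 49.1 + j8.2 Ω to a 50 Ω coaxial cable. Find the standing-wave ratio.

Γ = (Z_L − Z_0)/(Z_L + Z_0) = (-0.9 + j8.2)/(99.1 + j8.2)
|Γ| = 8.25/99.4 = 0.083
VSWR = (1 + |Γ|)/(1 − |Γ|) = 1.08/0.917

VSWR ≈ 1.18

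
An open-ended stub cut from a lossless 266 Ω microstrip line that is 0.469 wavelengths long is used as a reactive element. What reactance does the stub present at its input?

βl = 2π × 0.469 = 169°
tan(βl) = -0.197
For an open-ended stub, Z_in = −jZ_0·cot(βl) = −jZ_0/tan(βl)

X_in ≈ 1350 Ω (inductive)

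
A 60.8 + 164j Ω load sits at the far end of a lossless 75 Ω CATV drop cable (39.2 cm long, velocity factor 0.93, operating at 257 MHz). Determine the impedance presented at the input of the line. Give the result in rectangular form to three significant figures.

λ = v/f = 0.93·c / 257 MHz = 1.09 m
βl = 2π·l/λ = 2π × 0.361 = 130°
tan(βl) = tan(130°) = -1.19
Z_in = Z_0·(Z_L + jZ_0·tanβl)/(Z_0 + jZ_L·tanβl)
     = 75·(60.8 + j74.6)/(271 − j72.5)

Z_in ≈ 10.6 + j23.5 Ω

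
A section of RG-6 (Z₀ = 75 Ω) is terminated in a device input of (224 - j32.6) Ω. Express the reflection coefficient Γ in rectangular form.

Γ ≈ 0.504 − j0.0541

Γ = (Z_L − Z_0)/(Z_L + Z_0) = (149 − j32.6)/(299 − j32.6)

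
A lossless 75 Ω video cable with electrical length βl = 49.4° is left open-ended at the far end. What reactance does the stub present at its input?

tan(βl) = 1.17
For an open-ended stub, Z_in = −jZ_0·cot(βl) = −jZ_0/tan(βl)

X_in ≈ -64.3 Ω (capacitive)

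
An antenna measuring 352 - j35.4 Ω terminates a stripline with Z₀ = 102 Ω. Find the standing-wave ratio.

VSWR ≈ 3.49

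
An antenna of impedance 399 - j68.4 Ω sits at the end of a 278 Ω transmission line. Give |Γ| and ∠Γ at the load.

Γ ≈ 0.204 ∠ -23.7°

Γ = (Z_L − Z_0)/(Z_L + Z_0) = (121 − j68.4)/(677 − j68.4)
|Γ| = 139/680 = 0.204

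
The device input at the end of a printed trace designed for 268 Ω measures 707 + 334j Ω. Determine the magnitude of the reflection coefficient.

|Γ| ≈ 0.535

Γ = (Z_L − Z_0)/(Z_L + Z_0) = (439 + j334)/(975 + j334)
|Γ| = 552/1030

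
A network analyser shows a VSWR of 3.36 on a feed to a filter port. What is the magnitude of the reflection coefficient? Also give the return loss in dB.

|Γ| ≈ 0.541; return loss ≈ 5.33 dB

|Γ| = (S − 1)/(S + 1) = (3.36 − 1)/(3.36 + 1) = 2.36/4.36
RL = −20·log₁₀|Γ| = −20·log₁₀(0.541)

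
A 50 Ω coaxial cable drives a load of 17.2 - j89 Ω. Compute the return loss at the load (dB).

RL ≈ 1.41 dB

Γ = (-32.8 − j89)/(67.2 − j89), |Γ| = 0.851
RL = −20·log₁₀|Γ| = −20·log₁₀(0.851)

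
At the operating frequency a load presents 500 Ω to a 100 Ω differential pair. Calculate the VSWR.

Γ = (500 − 100)/(500 + 100) = 0.667
VSWR = (1 + 0.667)/(1 − 0.667)

VSWR ≈ 5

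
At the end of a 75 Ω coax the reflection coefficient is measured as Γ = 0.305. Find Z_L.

Z_L = Z_0·(1 + Γ)/(1 − Γ) = 75·(1.3)/(0.695)

Z_L ≈ 141 Ω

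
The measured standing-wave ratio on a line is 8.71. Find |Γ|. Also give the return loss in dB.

|Γ| = (S − 1)/(S + 1) = (8.71 − 1)/(8.71 + 1) = 7.71/9.71
RL = −20·log₁₀|Γ| = −20·log₁₀(0.794)

|Γ| ≈ 0.794; return loss ≈ 2 dB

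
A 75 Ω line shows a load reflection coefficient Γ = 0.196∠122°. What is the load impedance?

Z_L ≈ 57.9 + j20 Ω

Z_L = Z_0·(1 + Γ)/(1 − Γ) = 75·(0.896 + j0.166)/(1.1 − j0.166)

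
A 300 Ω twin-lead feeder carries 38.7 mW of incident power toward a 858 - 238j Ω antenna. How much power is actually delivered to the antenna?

|Γ| = |(558 − j238)/(1158 − j238)| = 0.513
|Γ|² = 0.263
P_refl = |Γ|²·P_inc = 10.2 mW, P_del = (1 − |Γ|²)·P_inc = 28.5 mW

P_delivered ≈ 28.5 mW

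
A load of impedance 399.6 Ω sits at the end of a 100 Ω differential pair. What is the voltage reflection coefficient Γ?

Γ = 0.6

Γ = (Z_L − Z_0)/(Z_L + Z_0) = (399.6 − 100)/(399.6 + 100) = 299.6/499.6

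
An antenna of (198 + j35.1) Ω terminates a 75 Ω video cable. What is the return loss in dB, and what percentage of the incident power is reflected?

Γ = (123 + j35.1)/(273 + j35.1), |Γ| = 0.465
RL = −20·log₁₀(0.465) = 6.66 dB
P_refl/P_inc = |Γ|² = 0.216

RL ≈ 6.66 dB; 21.6% of incident power reflected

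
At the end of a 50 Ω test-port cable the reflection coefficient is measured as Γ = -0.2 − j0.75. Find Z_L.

Z_L = Z_0·(1 + Γ)/(1 − Γ) = 50·(0.8 − j0.75)/(1.2 + j0.75)

Z_L ≈ 9.93 − j37.5 Ω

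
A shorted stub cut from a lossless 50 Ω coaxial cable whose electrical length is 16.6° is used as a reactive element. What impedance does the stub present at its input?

Z_in ≈ +j14.9 Ω

tan(βl) = 0.298
For a shorted stub, Z_in = jZ_0·tan(βl)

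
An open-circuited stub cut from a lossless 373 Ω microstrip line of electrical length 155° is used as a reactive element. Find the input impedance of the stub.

tan(βl) = -0.466
For an open-circuited stub, Z_in = −jZ_0·cot(βl) = −jZ_0/tan(βl)

Z_in ≈ +j800 Ω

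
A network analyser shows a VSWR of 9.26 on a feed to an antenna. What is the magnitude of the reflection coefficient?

|Γ| ≈ 0.805

|Γ| = (S − 1)/(S + 1) = (9.26 − 1)/(9.26 + 1) = 8.26/10.3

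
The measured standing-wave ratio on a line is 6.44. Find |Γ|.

|Γ| ≈ 0.731

|Γ| = (S − 1)/(S + 1) = (6.44 − 1)/(6.44 + 1) = 5.44/7.44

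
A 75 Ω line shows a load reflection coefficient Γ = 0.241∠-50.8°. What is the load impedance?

Z_L ≈ 93.8 − j37.2 Ω

Z_L = Z_0·(1 + Γ)/(1 − Γ) = 75·(1.15 − j0.187)/(0.848 + j0.187)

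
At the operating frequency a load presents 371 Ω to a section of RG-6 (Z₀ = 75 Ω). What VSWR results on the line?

VSWR ≈ 4.95

For a purely resistive load, VSWR = R_L/Z_0 or Z_0/R_L (whichever > 1) = 371/75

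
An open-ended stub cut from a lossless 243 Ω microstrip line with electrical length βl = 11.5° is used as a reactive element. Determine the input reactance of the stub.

X_in ≈ -1190 Ω (capacitive)

tan(βl) = 0.203
For an open-ended stub, Z_in = −jZ_0·cot(βl) = −jZ_0/tan(βl)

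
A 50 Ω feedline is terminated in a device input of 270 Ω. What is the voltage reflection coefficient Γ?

Γ = (Z_L − Z_0)/(Z_L + Z_0) = (270 − 50)/(270 + 50) = 220/320

Γ = 0.688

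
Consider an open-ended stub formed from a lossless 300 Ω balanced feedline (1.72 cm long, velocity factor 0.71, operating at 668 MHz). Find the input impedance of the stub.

λ = v/f = 0.71·c / 668 MHz = 0.319 m
βl = 2π·l/λ = 2π × 0.0539 = 19.4°
tan(βl) = 0.353
For an open-ended stub, Z_in = −jZ_0·cot(βl) = −jZ_0/tan(βl)

Z_in ≈ −j851 Ω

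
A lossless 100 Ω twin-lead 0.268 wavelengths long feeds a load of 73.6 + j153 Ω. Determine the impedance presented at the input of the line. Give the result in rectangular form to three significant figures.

βl = 2π × 0.268 = 96.5°
tan(βl) = tan(96.5°) = -8.8
Z_in = Z_0·(Z_L + jZ_0·tanβl)/(Z_0 + jZ_L·tanβl)
     = 100·(73.6 − j727)/(1450 − j648)

Z_in ≈ 23 − j40 Ω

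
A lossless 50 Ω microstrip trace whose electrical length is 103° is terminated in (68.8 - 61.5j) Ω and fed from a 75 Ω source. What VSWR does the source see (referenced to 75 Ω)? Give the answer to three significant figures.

tan(βl) = -4.33
Z_in = Z_0·(Z_L + jZ_0·tanβl)/(Z_0 + jZ_L·tanβl) = 25.1 + j29.7 Ω
Γ_s = (Z_in − Z_s)/(Z_in + Z_s) = (-49.9 + j29.7)/(100 + j29.7), |Γ_s| = 0.557
VSWR = (1 + |Γ_s|)/(1 − |Γ_s|)

VSWR ≈ 3.51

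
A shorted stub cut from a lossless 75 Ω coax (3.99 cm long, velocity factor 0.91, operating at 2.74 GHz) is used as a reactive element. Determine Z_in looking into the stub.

λ = v/f = 0.91·c / 2.74 GHz = 0.0996 m
βl = 2π·l/λ = 2π × 0.4 = 144°
tan(βl) = -0.722
For a shorted stub, Z_in = jZ_0·tan(βl)

Z_in ≈ −j54.2 Ω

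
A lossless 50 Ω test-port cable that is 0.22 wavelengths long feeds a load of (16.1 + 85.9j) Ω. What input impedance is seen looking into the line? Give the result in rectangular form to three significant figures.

Z_in ≈ 6.85 − j42 Ω

βl = 2π × 0.22 = 79.2°
tan(βl) = tan(79.2°) = 5.24
Z_in = Z_0·(Z_L + jZ_0·tanβl)/(Z_0 + jZ_L·tanβl)
     = 50·(16.1 + j348)/(-400 + j84.4)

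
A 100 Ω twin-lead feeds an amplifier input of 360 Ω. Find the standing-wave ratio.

VSWR ≈ 3.6

Γ = (360 − 100)/(360 + 100) = 0.565
VSWR = (1 + 0.565)/(1 − 0.565)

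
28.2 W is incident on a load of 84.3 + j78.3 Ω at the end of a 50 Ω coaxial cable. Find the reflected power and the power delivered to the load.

|Γ| = |(34.3 + j78.3)/(134.3 + j78.3)| = 0.55
|Γ|² = 0.302
P_refl = |Γ|²·P_inc = 8.53 W, P_del = (1 − |Γ|²)·P_inc = 19.7 W

P_reflected ≈ 8.53 W; P_delivered ≈ 19.7 W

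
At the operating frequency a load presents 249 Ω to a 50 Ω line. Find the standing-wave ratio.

VSWR ≈ 4.98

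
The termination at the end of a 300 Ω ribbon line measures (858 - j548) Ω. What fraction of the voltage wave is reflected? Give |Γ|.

Γ = (Z_L − Z_0)/(Z_L + Z_0) = (558 − j548)/(1158 − j548)
|Γ| = 782/1280

|Γ| ≈ 0.61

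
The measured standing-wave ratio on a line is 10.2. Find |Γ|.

|Γ| ≈ 0.821

|Γ| = (S − 1)/(S + 1) = (10.2 − 1)/(10.2 + 1) = 9.2/11.2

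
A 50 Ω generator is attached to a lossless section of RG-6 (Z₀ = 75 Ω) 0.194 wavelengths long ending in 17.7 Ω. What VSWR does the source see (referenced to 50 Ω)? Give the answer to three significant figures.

βl = 2π × 0.194 = 69.8°
tan(βl) = 2.72
Z_in = Z_0·(Z_L + jZ_0·tanβl)/(Z_0 + jZ_L·tanβl) = 105 + j137 Ω
Γ_s = (Z_in − Z_s)/(Z_in + Z_s) = (55.4 + j137)/(155 + j137), |Γ_s| = 0.712
VSWR = (1 + |Γ_s|)/(1 − |Γ_s|)

VSWR ≈ 5.95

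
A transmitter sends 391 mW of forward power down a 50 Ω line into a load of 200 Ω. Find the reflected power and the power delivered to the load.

P_reflected ≈ 141 mW; P_delivered ≈ 250 mW

Γ = (200 − 50)/(200 + 50) = 0.6
|Γ|² = 0.36
P_refl = |Γ|²·P_inc = 141 mW, P_del = (1 − |Γ|²)·P_inc = 250 mW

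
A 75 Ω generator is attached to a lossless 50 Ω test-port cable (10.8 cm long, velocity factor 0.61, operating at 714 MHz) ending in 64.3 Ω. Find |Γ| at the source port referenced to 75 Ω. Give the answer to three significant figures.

λ = v/f = 0.61·c / 714 MHz = 0.256 m
βl = 2π·l/λ = 2π × 0.421 = 152°
tan(βl) = -0.539
Z_in = Z_0·(Z_L + jZ_0·tanβl)/(Z_0 + jZ_L·tanβl) = 56.1 + j11.9 Ω
Γ_s = (Z_in − Z_s)/(Z_in + Z_s) = (-18.9 + j11.9)/(131 + j11.9), |Γ_s| = 0.17

|Γ| ≈ 0.17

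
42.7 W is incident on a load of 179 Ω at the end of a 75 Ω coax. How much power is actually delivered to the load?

Γ = (179 − 75)/(179 + 75) = 0.409
|Γ|² = 0.168
P_refl = |Γ|²·P_inc = 7.16 W, P_del = (1 − |Γ|²)·P_inc = 35.5 W

P_delivered ≈ 35.5 W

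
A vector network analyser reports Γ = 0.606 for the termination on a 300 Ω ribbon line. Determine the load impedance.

Z_L ≈ 1220 Ω

Z_L = Z_0·(1 + Γ)/(1 − Γ) = 300·(1.61)/(0.394)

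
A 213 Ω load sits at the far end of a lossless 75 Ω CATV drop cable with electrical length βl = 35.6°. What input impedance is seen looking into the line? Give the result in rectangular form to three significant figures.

tan(βl) = tan(35.6°) = 0.716
Z_in = Z_0·(Z_L + jZ_0·tanβl)/(Z_0 + jZ_L·tanβl)
     = 75·(213 + j53.7)/(75 + j152)

Z_in ≈ 62.8 − j73.9 Ω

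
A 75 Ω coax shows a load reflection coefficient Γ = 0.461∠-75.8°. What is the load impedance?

Z_L ≈ 59.9 − j68 Ω

Z_L = Z_0·(1 + Γ)/(1 − Γ) = 75·(1.11 − j0.447)/(0.887 + j0.447)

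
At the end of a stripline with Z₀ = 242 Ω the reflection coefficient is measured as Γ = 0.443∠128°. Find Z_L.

Z_L = Z_0·(1 + Γ)/(1 − Γ) = 242·(0.727 + j0.349)/(1.27 − j0.349)

Z_L ≈ 112 + j97 Ω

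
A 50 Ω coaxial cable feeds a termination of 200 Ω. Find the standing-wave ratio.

VSWR ≈ 4

Γ = (200 − 50)/(200 + 50) = 0.6
VSWR = (1 + 0.6)/(1 − 0.6)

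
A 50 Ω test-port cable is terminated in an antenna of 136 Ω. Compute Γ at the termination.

Γ = 0.462

Γ = (Z_L − Z_0)/(Z_L + Z_0) = (136 − 50)/(136 + 50) = 86/186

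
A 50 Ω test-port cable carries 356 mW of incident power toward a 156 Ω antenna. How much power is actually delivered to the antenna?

P_delivered ≈ 262 mW

Γ = (156 − 50)/(156 + 50) = 0.515
|Γ|² = 0.265
P_refl = |Γ|²·P_inc = 94.3 mW, P_del = (1 − |Γ|²)·P_inc = 262 mW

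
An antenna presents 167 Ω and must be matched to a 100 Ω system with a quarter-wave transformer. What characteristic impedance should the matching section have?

Z_qwt ≈ 129 Ω

Z_qwt = √(Z_0·R_L) = √(100 × 167) = √16700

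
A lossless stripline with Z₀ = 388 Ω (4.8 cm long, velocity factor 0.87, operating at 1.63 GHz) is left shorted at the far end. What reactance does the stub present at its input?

λ = v/f = 0.87·c / 1.63 GHz = 0.16 m
βl = 2π·l/λ = 2π × 0.3 = 108°
tan(βl) = -3.09
For a shorted stub, Z_in = jZ_0·tan(βl)

X_in ≈ -1200 Ω (capacitive)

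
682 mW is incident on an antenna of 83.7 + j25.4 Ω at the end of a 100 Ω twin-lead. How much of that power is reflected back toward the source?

|Γ| = |(-16.3 + j25.4)/(183.7 + j25.4)| = 0.163
|Γ|² = 0.0265
P_refl = |Γ|²·P_inc = 18.1 mW, P_del = (1 − |Γ|²)·P_inc = 664 mW

P_reflected ≈ 18.1 mW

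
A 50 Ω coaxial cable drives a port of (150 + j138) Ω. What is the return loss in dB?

Γ = (100 + j138)/(200 + j138), |Γ| = 0.701
RL = −20·log₁₀|Γ| = −20·log₁₀(0.701)

RL ≈ 3.08 dB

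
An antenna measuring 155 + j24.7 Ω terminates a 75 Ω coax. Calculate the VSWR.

VSWR ≈ 2.13

Γ = (Z_L − Z_0)/(Z_L + Z_0) = (80 + j24.7)/(230 + j24.7)
|Γ| = 83.7/231 = 0.362
VSWR = (1 + |Γ|)/(1 − |Γ|) = 1.36/0.638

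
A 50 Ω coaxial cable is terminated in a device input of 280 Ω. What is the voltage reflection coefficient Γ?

Γ = 0.697

Γ = (Z_L − Z_0)/(Z_L + Z_0) = (280 − 50)/(280 + 50) = 230/330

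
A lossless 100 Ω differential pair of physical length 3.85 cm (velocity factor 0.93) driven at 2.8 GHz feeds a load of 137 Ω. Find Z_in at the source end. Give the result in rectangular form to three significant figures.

Z_in ≈ 99.6 + j31.5 Ω

λ = v/f = 0.93·c / 2.8 GHz = 0.0996 m
βl = 2π·l/λ = 2π × 0.386 = 139°
tan(βl) = tan(139°) = -0.866
Z_in = Z_0·(Z_L + jZ_0·tanβl)/(Z_0 + jZ_L·tanβl)
     = 100·(137 − j86.6)/(100 − j119)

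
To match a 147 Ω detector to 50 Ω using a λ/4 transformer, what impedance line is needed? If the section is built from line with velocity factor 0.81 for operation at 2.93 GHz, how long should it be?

Z_qwt = √(Z_0·R_L) = √(50 × 147) = √7350
λ = 0.81·c/f = 0.0829 m, so l = λ/4 = 0.0207 m

Z_qwt ≈ 85.7 Ω; length ≈ 2.07 cm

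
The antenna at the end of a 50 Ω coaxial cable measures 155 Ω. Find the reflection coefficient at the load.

Γ = (Z_L − Z_0)/(Z_L + Z_0) = (155 − 50)/(155 + 50) = 105/205

Γ = 0.512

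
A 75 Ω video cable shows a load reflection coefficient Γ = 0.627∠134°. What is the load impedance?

Z_L = Z_0·(1 + Γ)/(1 − Γ) = 75·(0.564 + j0.451)/(1.44 − j0.451)

Z_L ≈ 20.1 + j29.9 Ω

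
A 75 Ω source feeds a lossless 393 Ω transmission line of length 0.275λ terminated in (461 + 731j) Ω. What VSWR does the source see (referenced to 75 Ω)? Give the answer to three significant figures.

βl = 2π × 0.275 = 99°
tan(βl) = -6.31
Z_in = Z_0·(Z_L + jZ_0·tanβl)/(Z_0 + jZ_L·tanβl) = 86.7 − j87 Ω
Γ_s = (Z_in − Z_s)/(Z_in + Z_s) = (11.7 − j87)/(162 − j87), |Γ_s| = 0.478
VSWR = (1 + |Γ_s|)/(1 − |Γ_s|)

VSWR ≈ 2.83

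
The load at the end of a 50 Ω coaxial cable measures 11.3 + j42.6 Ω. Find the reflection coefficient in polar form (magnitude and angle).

Γ ≈ 0.771 ∠ 97.5°

Γ = (Z_L − Z_0)/(Z_L + Z_0) = (-38.7 + j42.6)/(61.3 + j42.6)
|Γ| = 57.6/74.6 = 0.771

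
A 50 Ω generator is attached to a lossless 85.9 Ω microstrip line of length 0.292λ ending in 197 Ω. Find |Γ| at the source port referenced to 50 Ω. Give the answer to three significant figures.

βl = 2π × 0.292 = 105°
tan(βl) = -3.7
Z_in = Z_0·(Z_L + jZ_0·tanβl)/(Z_0 + jZ_L·tanβl) = 39.6 + j18.5 Ω
Γ_s = (Z_in − Z_s)/(Z_in + Z_s) = (-10.4 + j18.5)/(89.6 + j18.5), |Γ_s| = 0.232

|Γ| ≈ 0.232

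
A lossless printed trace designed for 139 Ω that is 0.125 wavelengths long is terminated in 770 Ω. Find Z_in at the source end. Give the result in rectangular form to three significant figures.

Z_in ≈ 48.6 − j130 Ω

βl = 2π × 0.125 = 45°
tan(βl) = tan(45°) = 1
Z_in = Z_0·(Z_L + jZ_0·tanβl)/(Z_0 + jZ_L·tanβl)
     = 139·(770 + j139)/(139 + j770)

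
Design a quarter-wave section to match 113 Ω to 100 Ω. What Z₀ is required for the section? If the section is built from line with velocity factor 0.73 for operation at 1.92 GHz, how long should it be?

Z_qwt = √(Z_0·R_L) = √(100 × 113) = √11300
λ = 0.73·c/f = 0.114 m, so l = λ/4 = 0.0285 m

Z_qwt ≈ 106 Ω; length ≈ 2.85 cm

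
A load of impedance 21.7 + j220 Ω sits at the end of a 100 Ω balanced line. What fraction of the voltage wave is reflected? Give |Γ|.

|Γ| ≈ 0.929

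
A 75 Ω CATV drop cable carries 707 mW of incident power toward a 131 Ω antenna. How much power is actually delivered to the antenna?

P_delivered ≈ 655 mW

Γ = (131 − 75)/(131 + 75) = 0.272
|Γ|² = 0.0739
P_refl = |Γ|²·P_inc = 52.2 mW, P_del = (1 − |Γ|²)·P_inc = 655 mW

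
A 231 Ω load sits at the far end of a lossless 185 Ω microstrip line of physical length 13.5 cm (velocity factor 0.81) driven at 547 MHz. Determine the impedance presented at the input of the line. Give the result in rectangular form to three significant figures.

λ = v/f = 0.81·c / 547 MHz = 0.444 m
βl = 2π·l/λ = 2π × 0.304 = 109°
tan(βl) = tan(109°) = -2.84
Z_in = Z_0·(Z_L + jZ_0·tanβl)/(Z_0 + jZ_L·tanβl)
     = 185·(231 − j525)/(185 − j656)

Z_in ≈ 154 + j21.6 Ω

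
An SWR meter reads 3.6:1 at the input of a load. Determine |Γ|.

|Γ| ≈ 0.565

|Γ| = (S − 1)/(S + 1) = (3.6 − 1)/(3.6 + 1) = 2.6/4.6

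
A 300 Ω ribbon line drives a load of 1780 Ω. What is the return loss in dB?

Γ = (1780 − 300)/(1780 + 300) = 0.712
RL = −20·log₁₀|Γ| = −20·log₁₀(0.712)

RL ≈ 2.96 dB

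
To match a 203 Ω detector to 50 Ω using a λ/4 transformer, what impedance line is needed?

Z_qwt ≈ 101 Ω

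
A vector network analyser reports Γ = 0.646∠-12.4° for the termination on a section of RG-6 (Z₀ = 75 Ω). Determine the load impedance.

Z_L ≈ 281 − j134 Ω

Z_L = Z_0·(1 + Γ)/(1 − Γ) = 75·(1.63 − j0.139)/(0.369 + j0.139)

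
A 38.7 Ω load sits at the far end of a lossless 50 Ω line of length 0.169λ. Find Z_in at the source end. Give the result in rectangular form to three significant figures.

Z_in ≈ 55.7 + j12.3 Ω

βl = 2π × 0.169 = 60.8°
tan(βl) = tan(60.8°) = 1.79
Z_in = Z_0·(Z_L + jZ_0·tanβl)/(Z_0 + jZ_L·tanβl)
     = 50·(38.7 + j89.6)/(50 + j69.4)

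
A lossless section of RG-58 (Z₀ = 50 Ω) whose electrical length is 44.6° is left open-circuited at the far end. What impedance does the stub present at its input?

Z_in ≈ −j50.7 Ω

tan(βl) = 0.986
For an open-circuited stub, Z_in = −jZ_0·cot(βl) = −jZ_0/tan(βl)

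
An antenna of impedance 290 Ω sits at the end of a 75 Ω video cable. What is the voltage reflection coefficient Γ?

Γ = 0.589

Γ = (Z_L − Z_0)/(Z_L + Z_0) = (290 − 75)/(290 + 75) = 215/365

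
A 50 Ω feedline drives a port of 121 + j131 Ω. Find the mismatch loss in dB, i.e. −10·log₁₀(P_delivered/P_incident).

mismatch loss ≈ 2.83 dB

Γ = (71 + j131)/(171 + j131), |Γ| = 0.692
|Γ|² = 0.478, so P_del/P_inc = 1 − |Γ|² = 0.522
ML = −10·log₁₀(1 − |Γ|²)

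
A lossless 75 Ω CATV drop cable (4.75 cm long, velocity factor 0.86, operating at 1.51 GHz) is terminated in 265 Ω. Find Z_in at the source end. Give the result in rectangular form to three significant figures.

Z_in ≈ 21.8 + j12.2 Ω

λ = v/f = 0.86·c / 1.51 GHz = 0.171 m
βl = 2π·l/λ = 2π × 0.278 = 100°
tan(βl) = tan(100°) = -5.62
Z_in = Z_0·(Z_L + jZ_0·tanβl)/(Z_0 + jZ_L·tanβl)
     = 75·(265 − j422)/(75 − j1490)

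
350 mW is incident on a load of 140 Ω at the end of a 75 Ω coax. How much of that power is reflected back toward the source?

P_reflected ≈ 32 mW

Γ = (140 − 75)/(140 + 75) = 0.302
|Γ|² = 0.0914
P_refl = |Γ|²·P_inc = 32 mW, P_del = (1 − |Γ|²)·P_inc = 318 mW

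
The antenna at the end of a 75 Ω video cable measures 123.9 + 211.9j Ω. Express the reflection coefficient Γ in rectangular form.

Γ ≈ 0.647 + j0.376

Γ = (Z_L − Z_0)/(Z_L + Z_0) = (48.9 + j211.9)/(198.9 + j211.9)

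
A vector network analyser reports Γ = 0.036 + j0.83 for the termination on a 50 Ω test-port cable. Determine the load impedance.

Z_L ≈ 9.57 + j51.3 Ω

Z_L = Z_0·(1 + Γ)/(1 − Γ) = 50·(1.04 + j0.83)/(0.964 − j0.83)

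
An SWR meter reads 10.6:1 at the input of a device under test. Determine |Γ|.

|Γ| ≈ 0.828

|Γ| = (S − 1)/(S + 1) = (10.6 − 1)/(10.6 + 1) = 9.6/11.6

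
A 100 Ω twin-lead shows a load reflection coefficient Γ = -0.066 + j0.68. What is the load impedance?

Z_L ≈ 33.4 + j85.1 Ω

Z_L = Z_0·(1 + Γ)/(1 − Γ) = 100·(0.934 + j0.68)/(1.07 − j0.68)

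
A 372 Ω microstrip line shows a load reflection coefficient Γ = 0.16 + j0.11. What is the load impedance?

Z_L ≈ 499 + j114 Ω

Z_L = Z_0·(1 + Γ)/(1 − Γ) = 372·(1.16 + j0.11)/(0.84 − j0.11)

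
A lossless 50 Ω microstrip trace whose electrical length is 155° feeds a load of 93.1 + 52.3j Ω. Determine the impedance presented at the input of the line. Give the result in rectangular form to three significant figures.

Z_in ≈ 38.2 + j41.8 Ω

tan(βl) = tan(155°) = -0.466
Z_in = Z_0·(Z_L + jZ_0·tanβl)/(Z_0 + jZ_L·tanβl)
     = 50·(93.1 + j29)/(74.4 − j43.4)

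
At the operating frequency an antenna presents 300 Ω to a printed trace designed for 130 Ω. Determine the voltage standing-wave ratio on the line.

VSWR ≈ 2.31

For a purely resistive load, VSWR = R_L/Z_0 or Z_0/R_L (whichever > 1) = 300/130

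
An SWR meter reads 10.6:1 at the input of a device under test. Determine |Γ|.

|Γ| = (S − 1)/(S + 1) = (10.6 − 1)/(10.6 + 1) = 9.6/11.6

|Γ| ≈ 0.828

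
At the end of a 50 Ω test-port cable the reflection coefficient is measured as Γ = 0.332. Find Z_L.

Z_L = Z_0·(1 + Γ)/(1 − Γ) = 50·(1.33)/(0.668)

Z_L ≈ 99.7 Ω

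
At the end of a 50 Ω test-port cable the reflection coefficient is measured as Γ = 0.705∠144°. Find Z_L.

Z_L ≈ 9.53 + j15.7 Ω

Z_L = Z_0·(1 + Γ)/(1 − Γ) = 50·(0.43 + j0.414)/(1.57 − j0.414)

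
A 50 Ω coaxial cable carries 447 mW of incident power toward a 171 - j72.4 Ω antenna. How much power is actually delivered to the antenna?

P_delivered ≈ 283 mW

|Γ| = |(121 − j72.4)/(221 − j72.4)| = 0.606
|Γ|² = 0.368
P_refl = |Γ|²·P_inc = 164 mW, P_del = (1 − |Γ|²)·P_inc = 283 mW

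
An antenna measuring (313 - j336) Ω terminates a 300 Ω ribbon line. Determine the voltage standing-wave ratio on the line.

VSWR ≈ 2.85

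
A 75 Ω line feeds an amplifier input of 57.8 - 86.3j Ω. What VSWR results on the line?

VSWR ≈ 3.5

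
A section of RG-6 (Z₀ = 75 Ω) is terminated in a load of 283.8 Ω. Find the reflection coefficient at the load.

Γ = (Z_L − Z_0)/(Z_L + Z_0) = (283.8 − 75)/(283.8 + 75) = 208.8/358.8

Γ = 0.582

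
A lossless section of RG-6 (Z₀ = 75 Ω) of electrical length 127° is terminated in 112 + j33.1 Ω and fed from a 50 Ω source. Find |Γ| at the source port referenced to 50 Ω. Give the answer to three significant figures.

|Γ| ≈ 0.183

tan(βl) = -1.33
Z_in = Z_0·(Z_L + jZ_0·tanβl)/(Z_0 + jZ_L·tanβl) = 48 + j18.1 Ω
Γ_s = (Z_in − Z_s)/(Z_in + Z_s) = (-1.99 + j18.1)/(98 + j18.1), |Γ_s| = 0.183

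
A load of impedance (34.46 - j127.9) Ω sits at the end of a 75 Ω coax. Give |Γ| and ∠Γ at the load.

Γ = (Z_L − Z_0)/(Z_L + Z_0) = (-40.54 − j127.9)/(109.5 − j127.9)
|Γ| = 134/168 = 0.797

Γ ≈ 0.797 ∠ -58.1°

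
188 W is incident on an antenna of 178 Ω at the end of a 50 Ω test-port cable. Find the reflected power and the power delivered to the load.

Γ = (178 − 50)/(178 + 50) = 0.561
|Γ|² = 0.315
P_refl = |Γ|²·P_inc = 59.3 W, P_del = (1 − |Γ|²)·P_inc = 129 W

P_reflected ≈ 59.3 W; P_delivered ≈ 129 W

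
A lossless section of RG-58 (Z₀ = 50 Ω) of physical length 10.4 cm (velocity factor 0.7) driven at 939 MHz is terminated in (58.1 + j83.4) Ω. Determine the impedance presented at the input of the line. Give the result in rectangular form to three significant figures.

Z_in ≈ 31.3 + j58.5 Ω

λ = v/f = 0.7·c / 939 MHz = 0.224 m
βl = 2π·l/λ = 2π × 0.465 = 167°
tan(βl) = tan(167°) = -0.223
Z_in = Z_0·(Z_L + jZ_0·tanβl)/(Z_0 + jZ_L·tanβl)
     = 50·(58.1 + j72.2)/(68.6 − j13)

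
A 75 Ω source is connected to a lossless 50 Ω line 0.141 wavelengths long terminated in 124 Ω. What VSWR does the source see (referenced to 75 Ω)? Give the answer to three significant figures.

VSWR ≈ 2.96

βl = 2π × 0.141 = 50.8°
tan(βl) = 1.22
Z_in = Z_0·(Z_L + jZ_0·tanβl)/(Z_0 + jZ_L·tanβl) = 30.3 − j30.9 Ω
Γ_s = (Z_in − Z_s)/(Z_in + Z_s) = (-44.7 − j30.9)/(105 − j30.9), |Γ_s| = 0.495
VSWR = (1 + |Γ_s|)/(1 − |Γ_s|)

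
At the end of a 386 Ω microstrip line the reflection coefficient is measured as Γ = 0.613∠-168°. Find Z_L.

Z_L = Z_0·(1 + Γ)/(1 − Γ) = 386·(0.4 − j0.127)/(1.6 + j0.127)

Z_L ≈ 93.6 − j38.2 Ω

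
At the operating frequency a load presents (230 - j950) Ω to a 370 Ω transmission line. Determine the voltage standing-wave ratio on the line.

Γ = (Z_L − Z_0)/(Z_L + Z_0) = (-140 − j950)/(600 − j950)
|Γ| = 960/1120 = 0.855
VSWR = (1 + |Γ|)/(1 − |Γ|) = 1.85/0.145

VSWR ≈ 12.8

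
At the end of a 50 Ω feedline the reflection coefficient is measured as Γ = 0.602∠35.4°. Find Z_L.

Z_L ≈ 83.7 + j91.5 Ω

Z_L = Z_0·(1 + Γ)/(1 − Γ) = 50·(1.49 + j0.349)/(0.509 − j0.349)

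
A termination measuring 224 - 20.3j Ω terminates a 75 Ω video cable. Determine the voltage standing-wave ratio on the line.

VSWR ≈ 3.01

Γ = (Z_L − Z_0)/(Z_L + Z_0) = (149 − j20.3)/(299 − j20.3)
|Γ| = 150/300 = 0.502
VSWR = (1 + |Γ|)/(1 − |Γ|) = 1.5/0.498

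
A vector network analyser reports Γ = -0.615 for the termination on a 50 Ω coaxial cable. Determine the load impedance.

Z_L = Z_0·(1 + Γ)/(1 − Γ) = 50·(0.385)/(1.61)

Z_L ≈ 11.9 Ω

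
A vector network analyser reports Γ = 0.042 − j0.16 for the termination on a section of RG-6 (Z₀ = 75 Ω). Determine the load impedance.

Z_L = Z_0·(1 + Γ)/(1 − Γ) = 75·(1.04 − j0.16)/(0.958 + j0.16)

Z_L ≈ 77.3 − j25.4 Ω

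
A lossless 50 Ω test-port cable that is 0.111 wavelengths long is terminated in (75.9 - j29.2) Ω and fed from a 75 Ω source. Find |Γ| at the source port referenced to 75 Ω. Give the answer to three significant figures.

|Γ| ≈ 0.416

βl = 2π × 0.111 = 40°
tan(βl) = 0.838
Z_in = Z_0·(Z_L + jZ_0·tanβl)/(Z_0 + jZ_L·tanβl) = 33.7 − j20.2 Ω
Γ_s = (Z_in − Z_s)/(Z_in + Z_s) = (-41.3 − j20.2)/(109 − j20.2), |Γ_s| = 0.416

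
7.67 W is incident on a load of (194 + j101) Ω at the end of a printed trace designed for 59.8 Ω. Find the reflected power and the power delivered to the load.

|Γ| = |(134.2 + j101)/(253.8 + j101)| = 0.615
|Γ|² = 0.378
P_refl = |Γ|²·P_inc = 2.9 W, P_del = (1 − |Γ|²)·P_inc = 4.77 W

P_reflected ≈ 2.9 W; P_delivered ≈ 4.77 W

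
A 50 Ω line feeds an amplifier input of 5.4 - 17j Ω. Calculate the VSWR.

Γ = (Z_L − Z_0)/(Z_L + Z_0) = (-44.6 − j17)/(55.4 − j17)
|Γ| = 47.7/57.9 = 0.824
VSWR = (1 + |Γ|)/(1 − |Γ|) = 1.82/0.176

VSWR ≈ 10.3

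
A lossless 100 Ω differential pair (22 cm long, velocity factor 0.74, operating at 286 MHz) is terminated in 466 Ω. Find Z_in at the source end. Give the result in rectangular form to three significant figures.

λ = v/f = 0.74·c / 286 MHz = 0.776 m
βl = 2π·l/λ = 2π × 0.283 = 102°
tan(βl) = tan(102°) = -4.69
Z_in = Z_0·(Z_L + jZ_0·tanβl)/(Z_0 + jZ_L·tanβl)
     = 100·(466 − j469)/(100 − j2190)

Z_in ≈ 22.4 + j20.3 Ω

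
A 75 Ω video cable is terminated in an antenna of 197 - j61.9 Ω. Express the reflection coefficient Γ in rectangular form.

Γ = (Z_L − Z_0)/(Z_L + Z_0) = (122 − j61.9)/(272 − j61.9)

Γ ≈ 0.476 − j0.119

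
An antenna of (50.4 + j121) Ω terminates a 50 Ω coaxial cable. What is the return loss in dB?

RL ≈ 2.27 dB

Γ = (0.4 + j121)/(100.4 + j121), |Γ| = 0.77
RL = −20·log₁₀|Γ| = −20·log₁₀(0.77)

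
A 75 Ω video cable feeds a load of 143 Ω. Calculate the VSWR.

VSWR ≈ 1.91

For a purely resistive load, VSWR = R_L/Z_0 or Z_0/R_L (whichever > 1) = 143/75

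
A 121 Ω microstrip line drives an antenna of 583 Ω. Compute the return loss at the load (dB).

Γ = (583 − 121)/(583 + 121) = 0.656
RL = −20·log₁₀|Γ| = −20·log₁₀(0.656)

RL ≈ 3.66 dB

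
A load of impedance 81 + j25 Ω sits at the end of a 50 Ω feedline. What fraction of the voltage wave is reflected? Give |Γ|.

Γ = (Z_L − Z_0)/(Z_L + Z_0) = (31 + j25)/(131 + j25)
|Γ| = 39.8/133

|Γ| ≈ 0.299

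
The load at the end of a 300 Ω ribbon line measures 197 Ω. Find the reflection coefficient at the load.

Γ = (Z_L − Z_0)/(Z_L + Z_0) = (197 − 300)/(197 + 300) = -103/497

Γ = -0.207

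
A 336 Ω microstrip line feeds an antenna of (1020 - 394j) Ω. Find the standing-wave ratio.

Γ = (Z_L − Z_0)/(Z_L + Z_0) = (684 − j394)/(1356 − j394)
|Γ| = 789/1410 = 0.559
VSWR = (1 + |Γ|)/(1 − |Γ|) = 1.56/0.441

VSWR ≈ 3.54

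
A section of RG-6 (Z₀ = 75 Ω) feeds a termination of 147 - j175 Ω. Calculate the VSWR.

Γ = (Z_L − Z_0)/(Z_L + Z_0) = (72 − j175)/(222 − j175)
|Γ| = 189/283 = 0.669
VSWR = (1 + |Γ|)/(1 − |Γ|) = 1.67/0.331

VSWR ≈ 5.05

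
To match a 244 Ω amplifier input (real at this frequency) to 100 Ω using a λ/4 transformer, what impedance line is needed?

Z_qwt ≈ 156 Ω

Z_qwt = √(Z_0·R_L) = √(100 × 244) = √24400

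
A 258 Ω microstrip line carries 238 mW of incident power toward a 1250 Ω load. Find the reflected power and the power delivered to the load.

P_reflected ≈ 103 mW; P_delivered ≈ 135 mW

Γ = (1250 − 258)/(1250 + 258) = 0.658
|Γ|² = 0.433
P_refl = |Γ|²·P_inc = 103 mW, P_del = (1 − |Γ|²)·P_inc = 135 mW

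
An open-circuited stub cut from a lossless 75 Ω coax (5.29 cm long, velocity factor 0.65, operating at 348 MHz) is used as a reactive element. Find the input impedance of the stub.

λ = v/f = 0.65·c / 348 MHz = 0.56 m
βl = 2π·l/λ = 2π × 0.0944 = 34°
tan(βl) = 0.674
For an open-circuited stub, Z_in = −jZ_0·cot(βl) = −jZ_0/tan(βl)

Z_in ≈ −j111 Ω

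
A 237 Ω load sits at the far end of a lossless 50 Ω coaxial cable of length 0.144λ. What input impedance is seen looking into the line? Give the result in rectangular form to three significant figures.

βl = 2π × 0.144 = 51.8°
tan(βl) = tan(51.8°) = 1.27
Z_in = Z_0·(Z_L + jZ_0·tanβl)/(Z_0 + jZ_L·tanβl)
     = 50·(237 + j63.6)/(50 + j302)

Z_in ≈ 16.6 − j36.5 Ω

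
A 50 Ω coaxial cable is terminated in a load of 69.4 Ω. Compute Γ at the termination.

Γ = 0.162

Γ = (Z_L − Z_0)/(Z_L + Z_0) = (69.4 − 50)/(69.4 + 50) = 19.4/119.4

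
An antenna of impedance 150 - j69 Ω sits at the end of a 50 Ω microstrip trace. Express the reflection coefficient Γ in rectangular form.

Γ ≈ 0.553 − j0.154

Γ = (Z_L − Z_0)/(Z_L + Z_0) = (100 − j69)/(200 − j69)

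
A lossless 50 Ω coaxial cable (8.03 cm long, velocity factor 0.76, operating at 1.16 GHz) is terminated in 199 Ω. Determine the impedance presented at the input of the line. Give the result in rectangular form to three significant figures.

λ = v/f = 0.76·c / 1.16 GHz = 0.197 m
βl = 2π·l/λ = 2π × 0.409 = 147°
tan(βl) = tan(147°) = -0.648
Z_in = Z_0·(Z_L + jZ_0·tanβl)/(Z_0 + jZ_L·tanβl)
     = 50·(199 − j32.4)/(50 − j129)

Z_in ≈ 37 + j62.9 Ω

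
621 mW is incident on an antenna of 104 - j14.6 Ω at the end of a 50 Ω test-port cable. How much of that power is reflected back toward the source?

|Γ| = |(54 − j14.6)/(154 − j14.6)| = 0.362
|Γ|² = 0.131
P_refl = |Γ|²·P_inc = 81.2 mW, P_del = (1 − |Γ|²)·P_inc = 540 mW

P_reflected ≈ 81.2 mW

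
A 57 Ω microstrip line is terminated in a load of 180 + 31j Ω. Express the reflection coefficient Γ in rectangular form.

Γ ≈ 0.527 + j0.0619

Γ = (Z_L − Z_0)/(Z_L + Z_0) = (123 + j31)/(237 + j31)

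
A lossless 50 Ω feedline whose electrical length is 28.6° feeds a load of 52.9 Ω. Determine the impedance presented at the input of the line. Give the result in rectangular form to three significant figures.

tan(βl) = tan(28.6°) = 0.545
Z_in = Z_0·(Z_L + jZ_0·tanβl)/(Z_0 + jZ_L·tanβl)
     = 50·(52.9 + j27.3)/(50 + j28.8)

Z_in ≈ 51.5 − j2.44 Ω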